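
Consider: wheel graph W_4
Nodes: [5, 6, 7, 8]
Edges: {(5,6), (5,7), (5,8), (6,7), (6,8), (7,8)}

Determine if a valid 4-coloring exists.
A valid 4-coloring: color 1: [5]; color 2: [8]; color 3: [7]; color 4: [6].
(χ(G) = 4 ≤ 4.)

Yes, G is 4-colorable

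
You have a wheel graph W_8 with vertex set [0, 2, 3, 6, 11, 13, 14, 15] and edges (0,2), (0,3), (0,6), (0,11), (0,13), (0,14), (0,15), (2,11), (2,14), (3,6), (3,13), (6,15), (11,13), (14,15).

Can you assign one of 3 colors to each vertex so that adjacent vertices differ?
Odd cycle [3, 6, 15, 14, 2, 11, 13] needs 3 colors (χ ≥ 3).
Vertex 0 is adjacent to every vertex of [2, 3, 6, 11, 13, 14, 15], which already need 3 colors among themselves, so 0 needs a new color (χ ≥ 4).
Hence χ(G) ≥ 4 > 3, so no proper 3-coloring exists.

No, G is not 3-colorable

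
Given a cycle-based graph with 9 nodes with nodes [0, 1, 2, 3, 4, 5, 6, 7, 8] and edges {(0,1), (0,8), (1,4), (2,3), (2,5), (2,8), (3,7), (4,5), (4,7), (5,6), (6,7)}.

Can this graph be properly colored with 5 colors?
Yes, G is 5-colorable

A valid 5-coloring: color 1: [1, 5, 7, 8]; color 2: [0, 2, 4, 6]; color 3: [3].
(χ(G) = 3 ≤ 5.)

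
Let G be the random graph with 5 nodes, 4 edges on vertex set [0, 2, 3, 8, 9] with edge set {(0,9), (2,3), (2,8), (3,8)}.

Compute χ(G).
Clique number ω(G) = 3 (lower bound: χ ≥ ω).
The clique on [2, 3, 8] has size 3, forcing χ ≥ 3, and the coloring below uses 3 colors, so χ(G) = 3.
A valid 3-coloring: color 1: [2, 9]; color 2: [0, 8]; color 3: [3].

χ(G) = 3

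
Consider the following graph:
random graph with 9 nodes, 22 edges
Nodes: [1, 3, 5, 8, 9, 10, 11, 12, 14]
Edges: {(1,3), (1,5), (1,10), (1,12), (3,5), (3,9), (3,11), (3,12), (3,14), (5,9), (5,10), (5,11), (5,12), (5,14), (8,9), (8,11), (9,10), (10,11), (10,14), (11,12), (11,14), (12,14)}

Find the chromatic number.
Clique number ω(G) = 5 (lower bound: χ ≥ ω).
The clique on [3, 5, 11, 12, 14] has size 5, forcing χ ≥ 5, and the coloring below uses 5 colors, so χ(G) = 5.
A valid 5-coloring: color 1: [5, 8]; color 2: [1, 9, 11]; color 3: [3, 10]; color 4: [14]; color 5: [12].

χ(G) = 5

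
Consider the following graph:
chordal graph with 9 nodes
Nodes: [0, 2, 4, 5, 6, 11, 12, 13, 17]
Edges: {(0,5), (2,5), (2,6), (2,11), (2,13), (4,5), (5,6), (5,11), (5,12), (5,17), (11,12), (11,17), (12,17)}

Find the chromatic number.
χ(G) = 4

Clique number ω(G) = 4 (lower bound: χ ≥ ω).
The clique on [5, 11, 12, 17] has size 4, forcing χ ≥ 4, and the coloring below uses 4 colors, so χ(G) = 4.
A valid 4-coloring: color 1: [5, 13]; color 2: [0, 4, 6, 11]; color 3: [2, 17]; color 4: [12].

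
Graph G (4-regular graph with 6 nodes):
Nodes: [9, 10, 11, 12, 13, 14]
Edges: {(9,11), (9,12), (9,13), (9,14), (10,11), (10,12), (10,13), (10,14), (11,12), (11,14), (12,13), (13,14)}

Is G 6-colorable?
Yes, G is 6-colorable

A valid 6-coloring: color 1: [9, 10]; color 2: [11, 13]; color 3: [12, 14].
(χ(G) = 3 ≤ 6.)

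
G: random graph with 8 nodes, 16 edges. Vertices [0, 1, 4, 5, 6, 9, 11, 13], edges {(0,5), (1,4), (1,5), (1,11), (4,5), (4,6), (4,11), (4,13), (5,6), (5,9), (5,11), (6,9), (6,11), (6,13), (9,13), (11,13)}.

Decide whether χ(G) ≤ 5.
A valid 5-coloring: color 1: [5, 13]; color 2: [0, 4, 9]; color 3: [1, 6]; color 4: [11].
(χ(G) = 4 ≤ 5.)

Yes, G is 5-colorable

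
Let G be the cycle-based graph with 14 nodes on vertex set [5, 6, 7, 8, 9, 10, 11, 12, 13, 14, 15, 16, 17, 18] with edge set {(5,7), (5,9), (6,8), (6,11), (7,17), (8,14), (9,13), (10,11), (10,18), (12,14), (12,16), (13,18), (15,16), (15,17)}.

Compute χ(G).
Clique number ω(G) = 2 (lower bound: χ ≥ ω).
The graph is bipartite (no odd cycle), so 2 colors suffice: χ(G) = 2.
A valid 2-coloring: color 1: [7, 8, 9, 11, 12, 15, 18]; color 2: [5, 6, 10, 13, 14, 16, 17].

χ(G) = 2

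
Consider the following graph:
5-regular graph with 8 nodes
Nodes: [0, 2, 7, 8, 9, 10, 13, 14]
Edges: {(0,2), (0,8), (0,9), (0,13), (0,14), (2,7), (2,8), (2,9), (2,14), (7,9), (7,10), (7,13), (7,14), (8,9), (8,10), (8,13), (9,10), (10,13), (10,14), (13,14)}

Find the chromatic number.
χ(G) = 4

Clique number ω(G) = 4 (lower bound: χ ≥ ω).
The clique on [0, 2, 8, 9] has size 4, forcing χ ≥ 4, and the coloring below uses 4 colors, so χ(G) = 4.
A valid 4-coloring: color 1: [2, 13]; color 2: [0, 10]; color 3: [9, 14]; color 4: [7, 8].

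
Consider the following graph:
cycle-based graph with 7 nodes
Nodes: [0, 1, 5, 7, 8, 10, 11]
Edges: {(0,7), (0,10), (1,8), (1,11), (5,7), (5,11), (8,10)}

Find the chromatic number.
χ(G) = 3

Clique number ω(G) = 2 (lower bound: χ ≥ ω).
Odd cycle [0, 7, 5, 11, 1, 8, 10] needs 3 colors (χ ≥ 3).
The coloring below uses 3 colors, so χ(G) = 3.
A valid 3-coloring: color 1: [0, 5, 8]; color 2: [7, 10, 11]; color 3: [1].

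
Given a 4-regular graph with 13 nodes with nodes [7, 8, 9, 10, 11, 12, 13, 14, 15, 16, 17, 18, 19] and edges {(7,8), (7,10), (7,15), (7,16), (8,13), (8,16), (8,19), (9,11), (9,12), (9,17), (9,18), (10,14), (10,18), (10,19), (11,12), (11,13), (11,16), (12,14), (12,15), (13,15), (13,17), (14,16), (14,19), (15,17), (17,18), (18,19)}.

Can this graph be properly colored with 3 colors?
Yes, G is 3-colorable

A valid 3-coloring: color 1: [7, 9, 13, 19]; color 2: [8, 11, 14, 15, 18]; color 3: [10, 12, 16, 17].
(χ(G) = 3 ≤ 3.)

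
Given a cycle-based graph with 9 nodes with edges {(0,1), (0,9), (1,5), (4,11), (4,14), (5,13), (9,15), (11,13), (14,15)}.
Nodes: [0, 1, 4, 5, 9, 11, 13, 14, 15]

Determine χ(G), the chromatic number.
χ(G) = 3

Clique number ω(G) = 2 (lower bound: χ ≥ ω).
Odd cycle [5, 13, 11, 4, 14, 15, 9, 0, 1] needs 3 colors (χ ≥ 3).
The coloring below uses 3 colors, so χ(G) = 3.
A valid 3-coloring: color 1: [0, 5, 11, 14]; color 2: [1, 4, 13, 15]; color 3: [9].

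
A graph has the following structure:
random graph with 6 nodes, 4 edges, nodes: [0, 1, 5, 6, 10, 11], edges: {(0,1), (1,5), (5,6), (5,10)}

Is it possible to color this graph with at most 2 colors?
Yes, G is 2-colorable

A valid 2-coloring: color 1: [0, 5, 11]; color 2: [1, 6, 10].
(χ(G) = 2 ≤ 2.)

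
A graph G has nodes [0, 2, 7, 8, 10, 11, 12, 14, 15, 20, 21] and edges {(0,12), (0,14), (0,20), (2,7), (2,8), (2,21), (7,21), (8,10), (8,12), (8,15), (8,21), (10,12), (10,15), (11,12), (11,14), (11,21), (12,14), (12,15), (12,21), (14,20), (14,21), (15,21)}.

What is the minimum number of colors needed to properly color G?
χ(G) = 4

Clique number ω(G) = 4 (lower bound: χ ≥ ω).
The clique on [8, 10, 12, 15] has size 4, forcing χ ≥ 4, and the coloring below uses 4 colors, so χ(G) = 4.
A valid 4-coloring: color 1: [0, 10, 21]; color 2: [2, 12, 20]; color 3: [7, 8, 14]; color 4: [11, 15].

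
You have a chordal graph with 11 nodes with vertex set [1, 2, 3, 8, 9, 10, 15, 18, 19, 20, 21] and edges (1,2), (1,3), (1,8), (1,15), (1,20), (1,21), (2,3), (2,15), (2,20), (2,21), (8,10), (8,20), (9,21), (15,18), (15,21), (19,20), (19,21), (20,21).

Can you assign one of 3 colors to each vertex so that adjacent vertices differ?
The clique on vertices [1, 2, 20, 21] has size 4 > 3, so it alone needs 4 colors.

No, G is not 3-colorable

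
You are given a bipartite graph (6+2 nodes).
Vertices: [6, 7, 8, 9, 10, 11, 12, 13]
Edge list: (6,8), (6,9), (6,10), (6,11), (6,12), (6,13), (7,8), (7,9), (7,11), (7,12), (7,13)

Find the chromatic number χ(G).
χ(G) = 2

Clique number ω(G) = 2 (lower bound: χ ≥ ω).
The graph is bipartite (no odd cycle), so 2 colors suffice: χ(G) = 2.
A valid 2-coloring: color 1: [6, 7]; color 2: [8, 9, 10, 11, 12, 13].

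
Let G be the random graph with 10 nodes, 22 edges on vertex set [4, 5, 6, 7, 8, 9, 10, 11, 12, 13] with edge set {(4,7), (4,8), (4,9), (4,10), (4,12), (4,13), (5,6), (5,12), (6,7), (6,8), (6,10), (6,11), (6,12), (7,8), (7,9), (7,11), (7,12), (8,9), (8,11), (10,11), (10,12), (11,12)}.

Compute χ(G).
χ(G) = 4

Clique number ω(G) = 4 (lower bound: χ ≥ ω).
The clique on [6, 7, 8, 11] has size 4, forcing χ ≥ 4, and the coloring below uses 4 colors, so χ(G) = 4.
A valid 4-coloring: color 1: [8, 12, 13]; color 2: [4, 6]; color 3: [5, 7, 10]; color 4: [9, 11].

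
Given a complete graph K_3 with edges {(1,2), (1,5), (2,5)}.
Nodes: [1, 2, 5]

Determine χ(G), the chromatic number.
Clique number ω(G) = 3 (lower bound: χ ≥ ω).
The clique on [1, 2, 5] has size 3, forcing χ ≥ 3, and the coloring below uses 3 colors, so χ(G) = 3.
A valid 3-coloring: color 1: [2]; color 2: [1]; color 3: [5].

χ(G) = 3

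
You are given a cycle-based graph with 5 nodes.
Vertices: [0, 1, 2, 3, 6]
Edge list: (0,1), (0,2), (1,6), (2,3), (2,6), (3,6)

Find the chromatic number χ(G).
χ(G) = 3

Clique number ω(G) = 3 (lower bound: χ ≥ ω).
The clique on [2, 3, 6] has size 3, forcing χ ≥ 3, and the coloring below uses 3 colors, so χ(G) = 3.
A valid 3-coloring: color 1: [1, 2]; color 2: [0, 6]; color 3: [3].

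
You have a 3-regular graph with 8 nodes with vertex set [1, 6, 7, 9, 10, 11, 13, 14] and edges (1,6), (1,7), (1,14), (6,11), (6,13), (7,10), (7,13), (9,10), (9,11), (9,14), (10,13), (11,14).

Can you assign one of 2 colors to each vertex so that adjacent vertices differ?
The clique on vertices [9, 11, 14] has size 3 > 2, so it alone needs 3 colors.

No, G is not 2-colorable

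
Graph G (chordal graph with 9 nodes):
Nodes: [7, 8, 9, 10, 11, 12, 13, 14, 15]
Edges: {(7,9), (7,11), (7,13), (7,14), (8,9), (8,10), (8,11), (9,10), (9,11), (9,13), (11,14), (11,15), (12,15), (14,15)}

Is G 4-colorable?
Yes, G is 4-colorable

A valid 4-coloring: color 1: [9, 12, 14]; color 2: [10, 11, 13]; color 3: [7, 8, 15].
(χ(G) = 3 ≤ 4.)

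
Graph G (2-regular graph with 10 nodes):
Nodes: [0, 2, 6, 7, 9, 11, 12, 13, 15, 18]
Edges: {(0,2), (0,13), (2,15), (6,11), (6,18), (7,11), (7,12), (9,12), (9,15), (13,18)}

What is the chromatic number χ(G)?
χ(G) = 2

Clique number ω(G) = 2 (lower bound: χ ≥ ω).
The graph is bipartite (no odd cycle), so 2 colors suffice: χ(G) = 2.
A valid 2-coloring: color 1: [2, 6, 7, 9, 13]; color 2: [0, 11, 12, 15, 18].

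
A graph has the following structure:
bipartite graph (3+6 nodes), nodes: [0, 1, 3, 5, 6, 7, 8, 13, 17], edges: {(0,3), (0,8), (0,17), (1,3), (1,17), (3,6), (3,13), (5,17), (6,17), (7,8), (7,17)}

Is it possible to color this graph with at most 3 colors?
Yes, G is 3-colorable

A valid 3-coloring: color 1: [3, 8, 17]; color 2: [0, 1, 5, 6, 7, 13].
(χ(G) = 2 ≤ 3.)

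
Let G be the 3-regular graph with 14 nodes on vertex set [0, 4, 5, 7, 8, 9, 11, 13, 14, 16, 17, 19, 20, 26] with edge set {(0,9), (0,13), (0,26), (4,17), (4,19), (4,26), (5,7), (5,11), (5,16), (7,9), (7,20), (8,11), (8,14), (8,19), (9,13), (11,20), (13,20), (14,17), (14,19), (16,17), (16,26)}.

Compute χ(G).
Clique number ω(G) = 3 (lower bound: χ ≥ ω).
The clique on [0, 9, 13] has size 3, forcing χ ≥ 3, and the coloring below uses 3 colors, so χ(G) = 3.
A valid 3-coloring: color 1: [4, 7, 11, 13, 14, 16]; color 2: [0, 5, 8, 17, 20]; color 3: [9, 19, 26].

χ(G) = 3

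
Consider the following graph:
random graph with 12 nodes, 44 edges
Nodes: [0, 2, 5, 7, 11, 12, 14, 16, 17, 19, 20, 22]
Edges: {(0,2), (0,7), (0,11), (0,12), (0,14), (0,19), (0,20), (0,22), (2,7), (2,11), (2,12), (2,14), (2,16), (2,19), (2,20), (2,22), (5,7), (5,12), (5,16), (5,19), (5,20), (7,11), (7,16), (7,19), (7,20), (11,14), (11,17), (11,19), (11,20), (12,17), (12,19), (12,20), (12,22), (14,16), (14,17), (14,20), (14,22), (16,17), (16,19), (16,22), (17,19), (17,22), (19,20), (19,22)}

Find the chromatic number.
χ(G) = 6

Clique number ω(G) = 6 (lower bound: χ ≥ ω).
The clique on [0, 2, 7, 11, 19, 20] has size 6, forcing χ ≥ 6, and the coloring below uses 6 colors, so χ(G) = 6.
A valid 6-coloring: color 1: [14, 19]; color 2: [2, 5, 17]; color 3: [0, 16]; color 4: [20, 22]; color 5: [11, 12]; color 6: [7].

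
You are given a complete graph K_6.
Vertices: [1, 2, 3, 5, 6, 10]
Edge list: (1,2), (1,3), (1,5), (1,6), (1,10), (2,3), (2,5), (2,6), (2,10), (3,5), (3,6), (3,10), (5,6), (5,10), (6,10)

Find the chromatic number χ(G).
Clique number ω(G) = 6 (lower bound: χ ≥ ω).
The clique on [1, 2, 3, 5, 6, 10] has size 6, forcing χ ≥ 6, and the coloring below uses 6 colors, so χ(G) = 6.
A valid 6-coloring: color 1: [1]; color 2: [5]; color 3: [6]; color 4: [2]; color 5: [3]; color 6: [10].

χ(G) = 6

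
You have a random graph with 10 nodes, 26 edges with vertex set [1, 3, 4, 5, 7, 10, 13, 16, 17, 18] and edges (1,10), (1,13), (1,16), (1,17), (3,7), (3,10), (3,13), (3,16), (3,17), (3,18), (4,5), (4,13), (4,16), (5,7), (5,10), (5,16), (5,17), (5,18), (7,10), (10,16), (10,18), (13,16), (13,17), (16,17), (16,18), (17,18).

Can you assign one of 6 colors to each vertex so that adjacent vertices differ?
A valid 6-coloring: color 1: [7, 16]; color 2: [4, 10, 17]; color 3: [1, 3, 5]; color 4: [13, 18].
(χ(G) = 4 ≤ 6.)

Yes, G is 6-colorable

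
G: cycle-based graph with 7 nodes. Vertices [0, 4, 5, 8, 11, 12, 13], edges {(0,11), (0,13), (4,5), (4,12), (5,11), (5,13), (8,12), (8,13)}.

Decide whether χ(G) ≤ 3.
Yes, G is 3-colorable

A valid 3-coloring: color 1: [0, 5, 12]; color 2: [4, 11, 13]; color 3: [8].
(χ(G) = 3 ≤ 3.)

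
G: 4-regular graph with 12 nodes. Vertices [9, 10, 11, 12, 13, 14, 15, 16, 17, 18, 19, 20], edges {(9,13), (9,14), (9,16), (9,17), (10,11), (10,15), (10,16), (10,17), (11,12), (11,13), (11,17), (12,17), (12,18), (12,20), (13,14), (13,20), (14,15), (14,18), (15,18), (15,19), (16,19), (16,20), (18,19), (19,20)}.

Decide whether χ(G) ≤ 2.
The clique on vertices [9, 13, 14] has size 3 > 2, so it alone needs 3 colors.

No, G is not 2-colorable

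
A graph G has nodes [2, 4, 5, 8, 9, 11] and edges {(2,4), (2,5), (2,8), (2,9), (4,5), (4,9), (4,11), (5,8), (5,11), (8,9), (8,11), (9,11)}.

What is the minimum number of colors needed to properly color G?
Clique number ω(G) = 3 (lower bound: χ ≥ ω).
The clique on [2, 8, 9] has size 3, forcing χ ≥ 3, and the coloring below uses 3 colors, so χ(G) = 3.
A valid 3-coloring: color 1: [5, 9]; color 2: [4, 8]; color 3: [2, 11].

χ(G) = 3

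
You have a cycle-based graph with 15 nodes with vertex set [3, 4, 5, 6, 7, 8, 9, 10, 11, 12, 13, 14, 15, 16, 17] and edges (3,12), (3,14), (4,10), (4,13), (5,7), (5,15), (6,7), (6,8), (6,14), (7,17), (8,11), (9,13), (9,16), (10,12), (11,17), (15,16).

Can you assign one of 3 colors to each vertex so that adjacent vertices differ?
Yes, G is 3-colorable

A valid 3-coloring: color 1: [3, 5, 6, 10, 11, 13, 16]; color 2: [4, 7, 8, 9, 12, 14, 15]; color 3: [17].
(χ(G) = 3 ≤ 3.)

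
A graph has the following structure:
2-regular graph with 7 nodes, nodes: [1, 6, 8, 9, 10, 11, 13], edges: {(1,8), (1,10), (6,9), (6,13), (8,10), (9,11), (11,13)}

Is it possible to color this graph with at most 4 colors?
A valid 4-coloring: color 1: [1, 6, 11]; color 2: [9, 10, 13]; color 3: [8].
(χ(G) = 3 ≤ 4.)

Yes, G is 4-colorable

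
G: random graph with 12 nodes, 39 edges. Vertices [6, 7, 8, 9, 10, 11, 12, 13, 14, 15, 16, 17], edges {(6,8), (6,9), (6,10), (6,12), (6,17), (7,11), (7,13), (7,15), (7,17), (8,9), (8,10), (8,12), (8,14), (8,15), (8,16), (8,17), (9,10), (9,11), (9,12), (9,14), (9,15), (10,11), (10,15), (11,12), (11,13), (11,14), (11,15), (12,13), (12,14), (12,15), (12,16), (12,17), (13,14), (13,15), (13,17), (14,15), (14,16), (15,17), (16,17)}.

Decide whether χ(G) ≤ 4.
No, G is not 4-colorable

The clique on vertices [8, 9, 12, 14, 15] has size 5 > 4, so it alone needs 5 colors.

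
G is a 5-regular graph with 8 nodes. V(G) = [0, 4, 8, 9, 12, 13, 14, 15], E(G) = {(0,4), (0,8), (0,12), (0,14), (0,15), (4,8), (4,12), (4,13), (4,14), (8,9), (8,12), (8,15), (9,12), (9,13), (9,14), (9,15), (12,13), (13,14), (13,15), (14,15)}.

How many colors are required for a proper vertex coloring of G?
χ(G) = 4

Clique number ω(G) = 4 (lower bound: χ ≥ ω).
The clique on [0, 4, 8, 12] has size 4, forcing χ ≥ 4, and the coloring below uses 4 colors, so χ(G) = 4.
A valid 4-coloring: color 1: [0, 9]; color 2: [4, 15]; color 3: [8, 13]; color 4: [12, 14].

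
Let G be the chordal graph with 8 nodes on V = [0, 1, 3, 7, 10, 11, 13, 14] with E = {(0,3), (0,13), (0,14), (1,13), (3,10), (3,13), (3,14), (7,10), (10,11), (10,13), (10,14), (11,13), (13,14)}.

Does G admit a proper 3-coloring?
No, G is not 3-colorable

The clique on vertices [0, 3, 13, 14] has size 4 > 3, so it alone needs 4 colors.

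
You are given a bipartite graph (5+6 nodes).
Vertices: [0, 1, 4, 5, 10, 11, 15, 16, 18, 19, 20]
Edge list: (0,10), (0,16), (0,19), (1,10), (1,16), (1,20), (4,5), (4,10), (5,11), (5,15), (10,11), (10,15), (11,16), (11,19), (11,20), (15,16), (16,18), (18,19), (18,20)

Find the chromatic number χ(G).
χ(G) = 2

Clique number ω(G) = 2 (lower bound: χ ≥ ω).
The graph is bipartite (no odd cycle), so 2 colors suffice: χ(G) = 2.
A valid 2-coloring: color 1: [5, 10, 16, 19, 20]; color 2: [0, 1, 4, 11, 15, 18].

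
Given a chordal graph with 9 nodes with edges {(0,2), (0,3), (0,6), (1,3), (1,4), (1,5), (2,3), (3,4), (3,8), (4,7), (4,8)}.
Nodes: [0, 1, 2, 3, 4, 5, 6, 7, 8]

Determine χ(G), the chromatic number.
Clique number ω(G) = 3 (lower bound: χ ≥ ω).
The clique on [0, 2, 3] has size 3, forcing χ ≥ 3, and the coloring below uses 3 colors, so χ(G) = 3.
A valid 3-coloring: color 1: [3, 5, 6, 7]; color 2: [0, 4]; color 3: [1, 2, 8].

χ(G) = 3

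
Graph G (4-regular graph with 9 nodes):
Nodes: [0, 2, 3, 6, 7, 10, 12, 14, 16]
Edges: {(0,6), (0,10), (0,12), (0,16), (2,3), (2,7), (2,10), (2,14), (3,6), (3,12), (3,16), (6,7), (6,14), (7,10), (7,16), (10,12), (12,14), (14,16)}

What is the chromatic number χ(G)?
χ(G) = 3

Clique number ω(G) = 3 (lower bound: χ ≥ ω).
The clique on [0, 10, 12] has size 3, forcing χ ≥ 3, and the coloring below uses 3 colors, so χ(G) = 3.
A valid 3-coloring: color 1: [6, 10, 16]; color 2: [0, 3, 7, 14]; color 3: [2, 12].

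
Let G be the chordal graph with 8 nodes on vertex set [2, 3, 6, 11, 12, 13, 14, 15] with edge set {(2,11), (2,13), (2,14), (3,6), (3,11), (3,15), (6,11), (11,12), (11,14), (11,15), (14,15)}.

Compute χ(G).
χ(G) = 3

Clique number ω(G) = 3 (lower bound: χ ≥ ω).
The clique on [2, 11, 14] has size 3, forcing χ ≥ 3, and the coloring below uses 3 colors, so χ(G) = 3.
A valid 3-coloring: color 1: [11, 13]; color 2: [2, 6, 12, 15]; color 3: [3, 14].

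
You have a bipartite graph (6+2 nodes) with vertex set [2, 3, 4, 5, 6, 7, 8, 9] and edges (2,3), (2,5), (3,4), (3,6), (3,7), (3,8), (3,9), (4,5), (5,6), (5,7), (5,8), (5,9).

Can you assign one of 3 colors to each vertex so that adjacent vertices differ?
Yes, G is 3-colorable

A valid 3-coloring: color 1: [3, 5]; color 2: [2, 4, 6, 7, 8, 9].
(χ(G) = 2 ≤ 3.)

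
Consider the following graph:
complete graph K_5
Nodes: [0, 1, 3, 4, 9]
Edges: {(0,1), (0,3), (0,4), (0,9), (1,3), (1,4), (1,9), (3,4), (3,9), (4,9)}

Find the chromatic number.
χ(G) = 5

Clique number ω(G) = 5 (lower bound: χ ≥ ω).
The clique on [0, 1, 3, 4, 9] has size 5, forcing χ ≥ 5, and the coloring below uses 5 colors, so χ(G) = 5.
A valid 5-coloring: color 1: [0]; color 2: [4]; color 3: [9]; color 4: [1]; color 5: [3].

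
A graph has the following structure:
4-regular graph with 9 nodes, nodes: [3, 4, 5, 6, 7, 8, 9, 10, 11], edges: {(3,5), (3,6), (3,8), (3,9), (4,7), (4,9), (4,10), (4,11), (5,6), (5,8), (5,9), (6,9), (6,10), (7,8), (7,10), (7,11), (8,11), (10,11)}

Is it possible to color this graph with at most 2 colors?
No, G is not 2-colorable

The clique on vertices [3, 5, 6, 9] has size 4 > 2, so it alone needs 4 colors.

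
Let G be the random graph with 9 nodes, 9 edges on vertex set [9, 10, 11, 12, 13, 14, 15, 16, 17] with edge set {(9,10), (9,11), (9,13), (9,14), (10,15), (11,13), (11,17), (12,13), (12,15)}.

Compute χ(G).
χ(G) = 3

Clique number ω(G) = 3 (lower bound: χ ≥ ω).
The clique on [9, 11, 13] has size 3, forcing χ ≥ 3, and the coloring below uses 3 colors, so χ(G) = 3.
A valid 3-coloring: color 1: [9, 12, 16, 17]; color 2: [13, 14, 15]; color 3: [10, 11].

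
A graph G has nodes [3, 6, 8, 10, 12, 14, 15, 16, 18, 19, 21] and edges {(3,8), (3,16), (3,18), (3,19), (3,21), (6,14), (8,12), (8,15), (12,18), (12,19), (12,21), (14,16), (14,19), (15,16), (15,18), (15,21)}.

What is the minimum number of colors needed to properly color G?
Clique number ω(G) = 2 (lower bound: χ ≥ ω).
The graph is bipartite (no odd cycle), so 2 colors suffice: χ(G) = 2.
A valid 2-coloring: color 1: [3, 10, 12, 14, 15]; color 2: [6, 8, 16, 18, 19, 21].

χ(G) = 2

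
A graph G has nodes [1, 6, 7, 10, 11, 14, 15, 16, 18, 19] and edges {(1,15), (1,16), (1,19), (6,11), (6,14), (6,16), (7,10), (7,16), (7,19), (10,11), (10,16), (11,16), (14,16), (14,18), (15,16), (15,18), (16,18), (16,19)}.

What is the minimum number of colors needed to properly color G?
Clique number ω(G) = 3 (lower bound: χ ≥ ω).
Odd cycle [19, 7, 10, 11, 6, 14, 18, 15, 1] needs 3 colors (χ ≥ 3).
Vertex 16 is adjacent to every vertex of [1, 6, 7, 10, 11, 14, 15, 18, 19], which already need 3 colors among themselves, so 16 needs a new color (χ ≥ 4).
The coloring below uses 4 colors, so χ(G) = 4.
A valid 4-coloring: color 1: [16]; color 2: [6, 10, 15, 19]; color 3: [1, 7, 11, 14]; color 4: [18].

χ(G) = 4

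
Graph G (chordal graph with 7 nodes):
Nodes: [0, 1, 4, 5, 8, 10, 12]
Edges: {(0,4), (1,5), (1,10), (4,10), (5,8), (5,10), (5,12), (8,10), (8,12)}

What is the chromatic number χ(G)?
Clique number ω(G) = 3 (lower bound: χ ≥ ω).
The clique on [5, 8, 10] has size 3, forcing χ ≥ 3, and the coloring below uses 3 colors, so χ(G) = 3.
A valid 3-coloring: color 1: [4, 5]; color 2: [0, 10, 12]; color 3: [1, 8].

χ(G) = 3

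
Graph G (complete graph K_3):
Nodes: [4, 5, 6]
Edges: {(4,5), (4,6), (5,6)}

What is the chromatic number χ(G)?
Clique number ω(G) = 3 (lower bound: χ ≥ ω).
The clique on [4, 5, 6] has size 3, forcing χ ≥ 3, and the coloring below uses 3 colors, so χ(G) = 3.
A valid 3-coloring: color 1: [5]; color 2: [4]; color 3: [6].

χ(G) = 3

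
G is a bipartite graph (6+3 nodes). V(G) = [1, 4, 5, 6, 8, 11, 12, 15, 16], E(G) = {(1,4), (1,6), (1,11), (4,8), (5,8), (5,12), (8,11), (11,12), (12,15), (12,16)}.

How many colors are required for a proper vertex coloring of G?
χ(G) = 2

Clique number ω(G) = 2 (lower bound: χ ≥ ω).
The graph is bipartite (no odd cycle), so 2 colors suffice: χ(G) = 2.
A valid 2-coloring: color 1: [1, 8, 12]; color 2: [4, 5, 6, 11, 15, 16].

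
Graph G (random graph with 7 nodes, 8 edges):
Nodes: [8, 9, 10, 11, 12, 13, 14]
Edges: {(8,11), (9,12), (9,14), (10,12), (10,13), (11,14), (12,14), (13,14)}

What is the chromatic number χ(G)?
Clique number ω(G) = 3 (lower bound: χ ≥ ω).
The clique on [9, 12, 14] has size 3, forcing χ ≥ 3, and the coloring below uses 3 colors, so χ(G) = 3.
A valid 3-coloring: color 1: [8, 10, 14]; color 2: [11, 12, 13]; color 3: [9].

χ(G) = 3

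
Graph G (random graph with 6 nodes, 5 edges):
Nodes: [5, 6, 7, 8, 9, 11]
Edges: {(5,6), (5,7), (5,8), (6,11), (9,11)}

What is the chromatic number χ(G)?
Clique number ω(G) = 2 (lower bound: χ ≥ ω).
The graph is bipartite (no odd cycle), so 2 colors suffice: χ(G) = 2.
A valid 2-coloring: color 1: [5, 11]; color 2: [6, 7, 8, 9].

χ(G) = 2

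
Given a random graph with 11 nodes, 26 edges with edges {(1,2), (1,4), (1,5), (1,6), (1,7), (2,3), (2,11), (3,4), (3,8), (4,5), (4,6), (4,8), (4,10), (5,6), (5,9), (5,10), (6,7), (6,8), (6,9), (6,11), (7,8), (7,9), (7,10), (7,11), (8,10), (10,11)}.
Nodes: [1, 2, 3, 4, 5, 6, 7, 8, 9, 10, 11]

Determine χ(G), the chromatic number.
Clique number ω(G) = 4 (lower bound: χ ≥ ω).
The clique on [1, 4, 5, 6] has size 4, forcing χ ≥ 4, and the coloring below uses 4 colors, so χ(G) = 4.
A valid 4-coloring: color 1: [3, 6, 10]; color 2: [2, 4, 7]; color 3: [1, 8, 9, 11]; color 4: [5].

χ(G) = 4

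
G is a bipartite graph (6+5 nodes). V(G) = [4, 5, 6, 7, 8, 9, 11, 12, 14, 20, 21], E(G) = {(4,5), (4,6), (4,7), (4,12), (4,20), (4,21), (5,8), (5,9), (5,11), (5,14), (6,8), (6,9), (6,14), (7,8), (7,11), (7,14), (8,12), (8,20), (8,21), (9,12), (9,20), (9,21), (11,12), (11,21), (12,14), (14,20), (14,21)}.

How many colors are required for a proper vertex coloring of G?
χ(G) = 2

Clique number ω(G) = 2 (lower bound: χ ≥ ω).
The graph is bipartite (no odd cycle), so 2 colors suffice: χ(G) = 2.
A valid 2-coloring: color 1: [4, 8, 9, 11, 14]; color 2: [5, 6, 7, 12, 20, 21].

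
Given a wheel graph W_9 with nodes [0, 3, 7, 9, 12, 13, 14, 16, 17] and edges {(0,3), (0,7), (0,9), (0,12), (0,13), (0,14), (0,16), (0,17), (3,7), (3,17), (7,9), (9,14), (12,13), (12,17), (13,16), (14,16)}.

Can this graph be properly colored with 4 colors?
Yes, G is 4-colorable

A valid 4-coloring: color 1: [0]; color 2: [7, 13, 14, 17]; color 3: [3, 9, 12, 16].
(χ(G) = 3 ≤ 4.)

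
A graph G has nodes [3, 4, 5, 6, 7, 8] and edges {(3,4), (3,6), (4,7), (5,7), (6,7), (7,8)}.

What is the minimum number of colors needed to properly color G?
χ(G) = 2

Clique number ω(G) = 2 (lower bound: χ ≥ ω).
The graph is bipartite (no odd cycle), so 2 colors suffice: χ(G) = 2.
A valid 2-coloring: color 1: [3, 7]; color 2: [4, 5, 6, 8].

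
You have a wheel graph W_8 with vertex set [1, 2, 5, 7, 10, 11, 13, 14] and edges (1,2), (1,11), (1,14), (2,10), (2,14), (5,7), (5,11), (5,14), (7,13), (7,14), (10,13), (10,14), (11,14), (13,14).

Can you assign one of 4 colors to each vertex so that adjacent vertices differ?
Yes, G is 4-colorable

A valid 4-coloring: color 1: [14]; color 2: [7, 10, 11]; color 3: [2, 5, 13]; color 4: [1].
(χ(G) = 4 ≤ 4.)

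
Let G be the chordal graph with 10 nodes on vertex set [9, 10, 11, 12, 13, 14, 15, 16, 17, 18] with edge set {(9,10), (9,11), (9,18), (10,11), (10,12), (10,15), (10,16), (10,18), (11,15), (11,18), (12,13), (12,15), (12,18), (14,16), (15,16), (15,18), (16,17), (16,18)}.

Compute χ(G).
χ(G) = 4

Clique number ω(G) = 4 (lower bound: χ ≥ ω).
The clique on [9, 10, 11, 18] has size 4, forcing χ ≥ 4, and the coloring below uses 4 colors, so χ(G) = 4.
A valid 4-coloring: color 1: [13, 14, 17, 18]; color 2: [10]; color 3: [9, 15]; color 4: [11, 12, 16].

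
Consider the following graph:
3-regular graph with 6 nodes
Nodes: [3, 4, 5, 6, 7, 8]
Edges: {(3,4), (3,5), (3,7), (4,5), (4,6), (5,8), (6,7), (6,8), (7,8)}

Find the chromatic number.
Clique number ω(G) = 3 (lower bound: χ ≥ ω).
The clique on [6, 7, 8] has size 3, forcing χ ≥ 3, and the coloring below uses 3 colors, so χ(G) = 3.
A valid 3-coloring: color 1: [3, 6]; color 2: [4, 8]; color 3: [5, 7].

χ(G) = 3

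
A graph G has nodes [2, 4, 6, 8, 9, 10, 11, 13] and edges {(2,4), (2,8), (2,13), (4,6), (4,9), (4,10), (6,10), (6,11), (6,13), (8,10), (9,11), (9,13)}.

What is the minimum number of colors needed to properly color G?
Clique number ω(G) = 3 (lower bound: χ ≥ ω).
The clique on [4, 6, 10] has size 3, forcing χ ≥ 3, and the coloring below uses 3 colors, so χ(G) = 3.
A valid 3-coloring: color 1: [4, 8, 11, 13]; color 2: [2, 6, 9]; color 3: [10].

χ(G) = 3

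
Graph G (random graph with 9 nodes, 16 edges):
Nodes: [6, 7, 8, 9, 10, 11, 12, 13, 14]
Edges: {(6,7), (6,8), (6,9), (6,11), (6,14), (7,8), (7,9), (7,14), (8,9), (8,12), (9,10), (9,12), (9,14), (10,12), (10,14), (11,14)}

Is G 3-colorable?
No, G is not 3-colorable

The clique on vertices [6, 7, 8, 9] has size 4 > 3, so it alone needs 4 colors.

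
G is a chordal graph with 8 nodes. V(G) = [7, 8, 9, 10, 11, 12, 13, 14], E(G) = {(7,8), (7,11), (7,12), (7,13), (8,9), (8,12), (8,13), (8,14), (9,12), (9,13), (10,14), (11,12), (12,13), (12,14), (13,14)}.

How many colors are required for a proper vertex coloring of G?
χ(G) = 4

Clique number ω(G) = 4 (lower bound: χ ≥ ω).
The clique on [8, 9, 12, 13] has size 4, forcing χ ≥ 4, and the coloring below uses 4 colors, so χ(G) = 4.
A valid 4-coloring: color 1: [10, 12]; color 2: [8, 11]; color 3: [13]; color 4: [7, 9, 14].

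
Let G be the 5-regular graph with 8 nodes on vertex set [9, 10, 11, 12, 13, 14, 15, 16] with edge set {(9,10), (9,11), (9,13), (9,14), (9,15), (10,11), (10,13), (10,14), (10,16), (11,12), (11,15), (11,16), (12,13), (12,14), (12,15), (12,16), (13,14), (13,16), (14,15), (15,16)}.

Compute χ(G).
χ(G) = 4

Clique number ω(G) = 4 (lower bound: χ ≥ ω).
The clique on [11, 12, 15, 16] has size 4, forcing χ ≥ 4, and the coloring below uses 4 colors, so χ(G) = 4.
A valid 4-coloring: color 1: [10, 15]; color 2: [14, 16]; color 3: [11, 13]; color 4: [9, 12].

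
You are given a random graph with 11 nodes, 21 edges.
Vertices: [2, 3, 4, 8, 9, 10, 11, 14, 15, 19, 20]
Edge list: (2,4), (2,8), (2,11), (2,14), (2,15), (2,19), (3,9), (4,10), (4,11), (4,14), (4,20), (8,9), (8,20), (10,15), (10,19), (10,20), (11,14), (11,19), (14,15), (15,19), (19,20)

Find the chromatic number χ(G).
χ(G) = 4

Clique number ω(G) = 4 (lower bound: χ ≥ ω).
The clique on [2, 4, 11, 14] has size 4, forcing χ ≥ 4, and the coloring below uses 4 colors, so χ(G) = 4.
A valid 4-coloring: color 1: [2, 9, 10]; color 2: [3, 4, 8, 19]; color 3: [14, 20]; color 4: [11, 15].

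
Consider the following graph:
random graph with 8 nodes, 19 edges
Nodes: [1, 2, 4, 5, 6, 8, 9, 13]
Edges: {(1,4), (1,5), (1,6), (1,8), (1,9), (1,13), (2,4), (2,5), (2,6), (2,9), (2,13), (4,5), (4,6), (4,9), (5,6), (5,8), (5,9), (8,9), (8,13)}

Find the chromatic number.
χ(G) = 4

Clique number ω(G) = 4 (lower bound: χ ≥ ω).
The clique on [1, 5, 8, 9] has size 4, forcing χ ≥ 4, and the coloring below uses 4 colors, so χ(G) = 4.
A valid 4-coloring: color 1: [5, 13]; color 2: [1, 2]; color 3: [4, 8]; color 4: [6, 9].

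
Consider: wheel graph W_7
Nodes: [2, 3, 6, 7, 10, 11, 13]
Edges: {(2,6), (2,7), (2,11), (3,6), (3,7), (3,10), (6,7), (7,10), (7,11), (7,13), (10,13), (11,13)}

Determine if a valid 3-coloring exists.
Yes, G is 3-colorable

A valid 3-coloring: color 1: [7]; color 2: [6, 10, 11]; color 3: [2, 3, 13].
(χ(G) = 3 ≤ 3.)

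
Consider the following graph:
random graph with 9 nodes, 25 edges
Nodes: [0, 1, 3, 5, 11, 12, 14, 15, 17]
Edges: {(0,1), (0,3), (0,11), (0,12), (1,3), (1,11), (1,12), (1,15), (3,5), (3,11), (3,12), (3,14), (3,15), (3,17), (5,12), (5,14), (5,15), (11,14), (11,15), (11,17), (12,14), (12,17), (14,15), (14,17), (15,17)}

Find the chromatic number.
χ(G) = 5

Clique number ω(G) = 5 (lower bound: χ ≥ ω).
The clique on [3, 11, 14, 15, 17] has size 5, forcing χ ≥ 5, and the coloring below uses 5 colors, so χ(G) = 5.
A valid 5-coloring: color 1: [3]; color 2: [1, 14]; color 3: [11, 12]; color 4: [0, 15]; color 5: [5, 17].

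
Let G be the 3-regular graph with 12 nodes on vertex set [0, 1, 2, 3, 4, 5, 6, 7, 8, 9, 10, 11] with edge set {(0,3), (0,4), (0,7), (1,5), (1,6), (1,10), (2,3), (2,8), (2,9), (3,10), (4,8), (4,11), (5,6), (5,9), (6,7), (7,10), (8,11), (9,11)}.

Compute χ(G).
χ(G) = 3

Clique number ω(G) = 3 (lower bound: χ ≥ ω).
The clique on [1, 5, 6] has size 3, forcing χ ≥ 3, and the coloring below uses 3 colors, so χ(G) = 3.
A valid 3-coloring: color 1: [1, 3, 7, 8, 9]; color 2: [0, 2, 5, 10, 11]; color 3: [4, 6].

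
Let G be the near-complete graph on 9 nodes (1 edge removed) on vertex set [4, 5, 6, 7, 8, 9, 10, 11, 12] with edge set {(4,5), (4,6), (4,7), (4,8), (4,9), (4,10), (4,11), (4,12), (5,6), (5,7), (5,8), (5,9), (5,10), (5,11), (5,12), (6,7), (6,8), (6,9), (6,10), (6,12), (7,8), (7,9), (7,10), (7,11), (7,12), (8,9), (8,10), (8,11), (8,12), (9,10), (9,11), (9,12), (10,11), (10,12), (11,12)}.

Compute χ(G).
Clique number ω(G) = 8 (lower bound: χ ≥ ω).
The clique on [4, 5, 7, 8, 9, 10, 11, 12] has size 8, forcing χ ≥ 8, and the coloring below uses 8 colors, so χ(G) = 8.
A valid 8-coloring: color 1: [4]; color 2: [7]; color 3: [10]; color 4: [9]; color 5: [8]; color 6: [5]; color 7: [12]; color 8: [6, 11].

χ(G) = 8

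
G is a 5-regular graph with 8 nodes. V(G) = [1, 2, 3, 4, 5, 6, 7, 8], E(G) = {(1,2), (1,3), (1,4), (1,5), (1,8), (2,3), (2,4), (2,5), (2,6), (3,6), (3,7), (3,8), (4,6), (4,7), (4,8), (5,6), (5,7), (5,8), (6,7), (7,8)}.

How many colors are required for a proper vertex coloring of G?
Clique number ω(G) = 3 (lower bound: χ ≥ ω).
Odd cycle [6, 7, 8, 1, 2] needs 3 colors (χ ≥ 3).
Vertex 3 is adjacent to every vertex of [1, 2, 6, 7, 8], which already need 3 colors among themselves, so 3 needs a new color (χ ≥ 4).
The coloring below uses 4 colors, so χ(G) = 4.
A valid 4-coloring: color 1: [1, 6]; color 2: [2, 8]; color 3: [3, 4, 5]; color 4: [7].

χ(G) = 4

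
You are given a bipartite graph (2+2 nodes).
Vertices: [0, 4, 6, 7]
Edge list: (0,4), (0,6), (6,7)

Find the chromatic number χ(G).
χ(G) = 2

Clique number ω(G) = 2 (lower bound: χ ≥ ω).
The graph is bipartite (no odd cycle), so 2 colors suffice: χ(G) = 2.
A valid 2-coloring: color 1: [0, 7]; color 2: [4, 6].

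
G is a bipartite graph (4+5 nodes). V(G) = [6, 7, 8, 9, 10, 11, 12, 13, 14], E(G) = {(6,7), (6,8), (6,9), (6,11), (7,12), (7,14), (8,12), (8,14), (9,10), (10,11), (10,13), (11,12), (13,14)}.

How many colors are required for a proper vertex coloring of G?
χ(G) = 2

Clique number ω(G) = 2 (lower bound: χ ≥ ω).
The graph is bipartite (no odd cycle), so 2 colors suffice: χ(G) = 2.
A valid 2-coloring: color 1: [6, 10, 12, 14]; color 2: [7, 8, 9, 11, 13].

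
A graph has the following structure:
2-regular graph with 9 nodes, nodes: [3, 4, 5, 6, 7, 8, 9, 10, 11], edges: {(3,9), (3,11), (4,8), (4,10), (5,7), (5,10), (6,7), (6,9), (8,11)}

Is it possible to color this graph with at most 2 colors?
Odd cycle [3, 9, 6, 7, 5, 10, 4, 8, 11] needs 3 colors (χ ≥ 3).
Hence χ(G) ≥ 3 > 2, so no proper 2-coloring exists.

No, G is not 2-colorable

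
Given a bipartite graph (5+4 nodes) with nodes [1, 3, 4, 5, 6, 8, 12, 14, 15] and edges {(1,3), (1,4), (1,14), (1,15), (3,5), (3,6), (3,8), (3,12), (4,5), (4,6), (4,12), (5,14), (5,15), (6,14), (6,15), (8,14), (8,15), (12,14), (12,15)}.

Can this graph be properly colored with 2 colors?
Yes, G is 2-colorable

A valid 2-coloring: color 1: [3, 4, 14, 15]; color 2: [1, 5, 6, 8, 12].
(χ(G) = 2 ≤ 2.)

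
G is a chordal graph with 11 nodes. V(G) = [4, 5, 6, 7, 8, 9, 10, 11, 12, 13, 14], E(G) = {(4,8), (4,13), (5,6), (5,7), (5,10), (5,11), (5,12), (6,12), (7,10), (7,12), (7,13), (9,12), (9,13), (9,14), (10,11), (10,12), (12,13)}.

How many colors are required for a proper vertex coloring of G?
Clique number ω(G) = 4 (lower bound: χ ≥ ω).
The clique on [5, 7, 10, 12] has size 4, forcing χ ≥ 4, and the coloring below uses 4 colors, so χ(G) = 4.
A valid 4-coloring: color 1: [4, 11, 12, 14]; color 2: [5, 8, 13]; color 3: [6, 7, 9]; color 4: [10].

χ(G) = 4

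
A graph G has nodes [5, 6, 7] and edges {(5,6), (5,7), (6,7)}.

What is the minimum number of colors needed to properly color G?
χ(G) = 3

Clique number ω(G) = 3 (lower bound: χ ≥ ω).
The clique on [5, 6, 7] has size 3, forcing χ ≥ 3, and the coloring below uses 3 colors, so χ(G) = 3.
A valid 3-coloring: color 1: [6]; color 2: [5]; color 3: [7].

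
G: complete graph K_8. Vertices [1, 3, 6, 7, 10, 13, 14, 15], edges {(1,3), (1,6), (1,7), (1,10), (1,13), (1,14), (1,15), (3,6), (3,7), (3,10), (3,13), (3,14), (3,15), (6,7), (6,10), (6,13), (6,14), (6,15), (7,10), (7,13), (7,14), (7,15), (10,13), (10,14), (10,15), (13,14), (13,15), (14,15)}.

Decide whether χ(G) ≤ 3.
No, G is not 3-colorable

The clique on vertices [1, 3, 6, 7, 10, 13, 14, 15] has size 8 > 3, so it alone needs 8 colors.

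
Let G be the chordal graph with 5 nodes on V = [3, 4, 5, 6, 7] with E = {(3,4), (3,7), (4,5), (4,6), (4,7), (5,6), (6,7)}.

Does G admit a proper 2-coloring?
No, G is not 2-colorable

The clique on vertices [3, 4, 7] has size 3 > 2, so it alone needs 3 colors.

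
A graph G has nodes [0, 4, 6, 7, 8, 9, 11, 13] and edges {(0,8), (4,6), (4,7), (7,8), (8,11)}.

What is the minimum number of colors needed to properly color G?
Clique number ω(G) = 2 (lower bound: χ ≥ ω).
The graph is bipartite (no odd cycle), so 2 colors suffice: χ(G) = 2.
A valid 2-coloring: color 1: [4, 8, 9, 13]; color 2: [0, 6, 7, 11].

χ(G) = 2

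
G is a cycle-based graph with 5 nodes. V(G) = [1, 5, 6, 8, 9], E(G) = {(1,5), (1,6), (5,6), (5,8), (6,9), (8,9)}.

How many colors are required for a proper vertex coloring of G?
χ(G) = 3

Clique number ω(G) = 3 (lower bound: χ ≥ ω).
The clique on [1, 5, 6] has size 3, forcing χ ≥ 3, and the coloring below uses 3 colors, so χ(G) = 3.
A valid 3-coloring: color 1: [6, 8]; color 2: [5, 9]; color 3: [1].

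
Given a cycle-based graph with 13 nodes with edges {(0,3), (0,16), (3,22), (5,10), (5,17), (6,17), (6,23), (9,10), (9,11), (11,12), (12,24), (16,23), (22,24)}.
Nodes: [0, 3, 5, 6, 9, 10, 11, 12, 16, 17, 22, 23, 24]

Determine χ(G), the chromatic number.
Clique number ω(G) = 2 (lower bound: χ ≥ ω).
Odd cycle [24, 22, 3, 0, 16, 23, 6, 17, 5, 10, 9, 11, 12] needs 3 colors (χ ≥ 3).
The coloring below uses 3 colors, so χ(G) = 3.
A valid 3-coloring: color 1: [3, 5, 6, 11, 16, 24]; color 2: [0, 10, 12, 17, 22, 23]; color 3: [9].

χ(G) = 3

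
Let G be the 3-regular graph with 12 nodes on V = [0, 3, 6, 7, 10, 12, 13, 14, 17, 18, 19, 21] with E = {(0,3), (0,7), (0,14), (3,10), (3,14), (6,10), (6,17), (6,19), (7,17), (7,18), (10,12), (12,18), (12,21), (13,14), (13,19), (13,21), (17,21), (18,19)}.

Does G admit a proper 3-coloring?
Yes, G is 3-colorable

A valid 3-coloring: color 1: [7, 10, 14, 19, 21]; color 2: [0, 12, 13, 17]; color 3: [3, 6, 18].
(χ(G) = 3 ≤ 3.)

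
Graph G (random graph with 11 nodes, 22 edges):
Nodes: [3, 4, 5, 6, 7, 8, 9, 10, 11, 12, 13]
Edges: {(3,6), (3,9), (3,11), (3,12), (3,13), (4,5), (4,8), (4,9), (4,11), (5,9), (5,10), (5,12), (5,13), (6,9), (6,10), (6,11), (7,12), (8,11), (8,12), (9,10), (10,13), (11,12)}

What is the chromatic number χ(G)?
χ(G) = 4

Clique number ω(G) = 3 (lower bound: χ ≥ ω).
Suppose a proper 3-coloring c exists. The clique [3, 6, 9] takes 3 distinct colors; by symmetry let c(3) = 1, c(6) = 2, c(9) = 3.
- Vertex 11: neighbors [3, 6] already have colors [1, 2] ⇒ c(11) = 3.
- Vertex 12: neighbors [3, 11] already have colors [1, 3] ⇒ c(12) = 2.
- Vertex 5: neighbors [12, 9] already have colors [2, 3] ⇒ c(5) = 1.
- Vertex 10: neighbors [5, 6, 9] already have colors [1, 2, 3] — all 3 colors blocked. Contradiction.
The forced assignments end in a contradiction, so G has no proper 3-coloring (χ ≥ 4).
The coloring below uses 4 colors, so χ(G) = 4.
A valid 4-coloring: color 1: [4, 6, 12, 13]; color 2: [7, 9, 11]; color 3: [3, 5, 8]; color 4: [10].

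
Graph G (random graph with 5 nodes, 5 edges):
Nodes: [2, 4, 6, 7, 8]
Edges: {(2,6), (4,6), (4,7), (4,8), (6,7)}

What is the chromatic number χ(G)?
Clique number ω(G) = 3 (lower bound: χ ≥ ω).
The clique on [4, 6, 7] has size 3, forcing χ ≥ 3, and the coloring below uses 3 colors, so χ(G) = 3.
A valid 3-coloring: color 1: [2, 4]; color 2: [6, 8]; color 3: [7].

χ(G) = 3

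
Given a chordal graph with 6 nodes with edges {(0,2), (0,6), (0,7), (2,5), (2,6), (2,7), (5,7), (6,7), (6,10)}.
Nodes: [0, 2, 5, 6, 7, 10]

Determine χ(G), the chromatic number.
Clique number ω(G) = 4 (lower bound: χ ≥ ω).
The clique on [0, 2, 6, 7] has size 4, forcing χ ≥ 4, and the coloring below uses 4 colors, so χ(G) = 4.
A valid 4-coloring: color 1: [2, 10]; color 2: [5, 6]; color 3: [7]; color 4: [0].

χ(G) = 4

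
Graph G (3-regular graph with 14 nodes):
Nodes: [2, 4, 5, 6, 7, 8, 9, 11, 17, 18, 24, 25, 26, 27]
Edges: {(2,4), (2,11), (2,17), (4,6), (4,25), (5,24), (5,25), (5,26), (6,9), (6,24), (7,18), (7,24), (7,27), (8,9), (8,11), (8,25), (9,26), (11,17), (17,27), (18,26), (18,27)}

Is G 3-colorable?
A valid 3-coloring: color 1: [4, 5, 7, 9, 17]; color 2: [2, 8, 24, 26, 27]; color 3: [6, 11, 18, 25].
(χ(G) = 3 ≤ 3.)

Yes, G is 3-colorable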